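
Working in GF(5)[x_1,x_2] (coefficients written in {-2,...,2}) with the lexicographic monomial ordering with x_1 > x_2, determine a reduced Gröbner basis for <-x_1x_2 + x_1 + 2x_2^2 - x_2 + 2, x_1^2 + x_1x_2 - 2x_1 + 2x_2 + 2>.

G = {x_1 + 2x_2^3 - x_2^2 - x_2 + 2, x_2^4 + x_2^3 + x_2^2 + x_2}

f_1 = -x_1x_2 + x_1 + 2x_2^2 - x_2 + 2, LT = x_1x_2.
f_2 = x_1^2 + x_1x_2 - 2x_1 + 2x_2 + 2, LT = x_1^2.

S(f_1,f_2): lcm = x_1^2x_2. S = -x_1^2 + 2x_1x_2^2 - 2x_1x_2 - 2x_1 - 2x_2^2 - 2x_2.
  leading term x_1^2: subtract (-1)·f_2 from -x_1^2 + 2x_1x_2^2 - 2x_1x_2 - 2x_1 - 2x_2^2 - 2x_2 → 2x_1x_2^2 - x_1x_2 + x_1 - 2x_2^2 + 2
  leading term x_1x_2^2: subtract (-2x_2)·f_1 from 2x_1x_2^2 - x_1x_2 + x_1 - 2x_2^2 + 2 → x_1x_2 + x_1 - x_2^3 + x_2^2 - x_2 + 2
  leading term x_1x_2: subtract (-1)·f_1 from x_1x_2 + x_1 - x_2^3 + x_2^2 - x_2 + 2 → 2x_1 - x_2^3 - 2x_2^2 - 2x_2 - 1
  leading term x_1: no divisor's leading term divides it; move 2x_1 to the remainder.
  leading term x_2^3: no divisor's leading term divides it; move -x_2^3 to the remainder.
  leading term x_2^2: no divisor's leading term divides it; move -2x_2^2 to the remainder.
  leading term x_2: no divisor's leading term divides it; move -2x_2 to the remainder.
  leading term 1: no divisor's leading term divides it; move -1 to the remainder.
  remainder 2x_1 - x_2^3 - 2x_2^2 - 2x_2 - 1 ≠ 0; add g_3 = 2x_1 - x_2^3 - 2x_2^2 - 2x_2 - 1 to the basis.

S(f_1,g_3): lcm = x_1x_2. S = -x_1 - 2x_2^4 + x_2^3 - x_2^2 - x_2 - 2.
  leading term x_1: subtract (2)·g_3 from -x_1 - 2x_2^4 + x_2^3 - x_2^2 - x_2 - 2 → -2x_2^4 - 2x_2^3 - 2x_2^2 - 2x_2
  leading term x_2^4: no divisor's leading term divides it; move -2x_2^4 to the remainder.
  leading term x_2^3: no divisor's leading term divides it; move -2x_2^3 to the remainder.
  leading term x_2^2: no divisor's leading term divides it; move -2x_2^2 to the remainder.
  leading term x_2: no divisor's leading term divides it; move -2x_2 to the remainder.
  remainder -2x_2^4 - 2x_2^3 - 2x_2^2 - 2x_2 ≠ 0; add g_4 = -2x_2^4 - 2x_2^3 - 2x_2^2 - 2x_2 to the basis.

The other S-polynomials (S(f_2,g_3), S(f_1,g_4), S(f_2,g_4), S(g_3,g_4)) all reduce to 0 modulo the current basis, so we have a Gröbner basis.
Inter-reduce: drop elements whose leading term is divisible by another's, tail-reduce, and make monic.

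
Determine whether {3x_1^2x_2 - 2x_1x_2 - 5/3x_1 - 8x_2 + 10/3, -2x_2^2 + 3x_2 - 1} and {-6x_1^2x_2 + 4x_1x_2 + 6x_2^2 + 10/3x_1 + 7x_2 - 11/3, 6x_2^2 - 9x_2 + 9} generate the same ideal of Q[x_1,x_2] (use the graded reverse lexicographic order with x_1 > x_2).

Equality of ideals is decidable: compute both reduced Gröbner bases (unique for the ordering) and check whether they agree.
Buchberger on the first generating set:
f_1 = 3x_1^2x_2 - 2x_1x_2 - 5/3x_1 - 8x_2 + 10/3, LT = x_1^2x_2.
f_2 = -2x_2^2 + 3x_2 - 1, LT = x_2^2.

S(f_1,f_2): lcm = x_1^2x_2^2. S = 3/2x_1^2x_2 - 2/3x_1x_2^2 - 1/2x_1^2 - 5/9x_1x_2 - 8/3x_2^2 + 10/9x_2.
  leading term x_1^2x_2: subtract (1/2)·f_1 from 3/2x_1^2x_2 - 2/3x_1x_2^2 - 1/2x_1^2 - 5/9x_1x_2 - 8/3x_2^2 + 10/9x_2 → -2/3x_1x_2^2 - 1/2x_1^2 + 4/9x_1x_2 - 8/3x_2^2 + 5/6x_1 + 46/9x_2 - 5/3
  leading term x_1x_2^2: subtract (1/3x_1)·f_2 from -2/3x_1x_2^2 - 1/2x_1^2 + 4/9x_1x_2 - 8/3x_2^2 + 5/6x_1 + 46/9x_2 - 5/3 → -1/2x_1^2 - 5/9x_1x_2 - 8/3x_2^2 + 7/6x_1 + 46/9x_2 - 5/3
  leading term x_1^2: no divisor's leading term divides it; move -1/2x_1^2 to the remainder.
  leading term x_1x_2: no divisor's leading term divides it; move -5/9x_1x_2 to the remainder.
  leading term x_2^2: subtract (4/3)·f_2 from -8/3x_2^2 + 7/6x_1 + 46/9x_2 - 5/3 → 7/6x_1 + 10/9x_2 - 1/3
  leading term x_1: no divisor's leading term divides it; move 7/6x_1 to the remainder.
  leading term x_2: no divisor's leading term divides it; move 10/9x_2 to the remainder.
  leading term 1: no divisor's leading term divides it; move -1/3 to the remainder.
  remainder -1/2x_1^2 - 5/9x_1x_2 + 7/6x_1 + 10/9x_2 - 1/3 ≠ 0; add g_3 = -1/2x_1^2 - 5/9x_1x_2 + 7/6x_1 + 10/9x_2 - 1/3 to the basis.

The other S-polynomials (S(f_1,g_3), S(f_2,g_3)) all reduce to 0 modulo the current basis, so we have a Gröbner basis.
Inter-reduce: drop elements whose leading term is divisible by another's, tail-reduce, and make monic.
Reduced Gröbner basis: {x_1^2 + 10/9x_1x_2 - 7/3x_1 - 20/9x_2 + 2/3, x_2^2 - 3/2x_2 + 1/2}.

Buchberger on the second generating set:
h_1 = -6x_1^2x_2 + 4x_1x_2 + 6x_2^2 + 10/3x_1 + 7x_2 - 11/3, LT = x_1^2x_2.
h_2 = 6x_2^2 - 9x_2 + 9, LT = x_2^2.

S(h_1,h_2): lcm = x_1^2x_2^2. S = 3/2x_1^2x_2 - 2/3x_1x_2^2 - x_2^3 - 3/2x_1^2 - 5/9x_1x_2 - 7/6x_2^2 + 11/18x_2.
  leading term x_1^2x_2: subtract (-1/4)·h_1 from 3/2x_1^2x_2 - 2/3x_1x_2^2 - x_2^3 - 3/2x_1^2 - 5/9x_1x_2 - 7/6x_2^2 + 11/18x_2 → -2/3x_1x_2^2 - x_2^3 - 3/2x_1^2 + 4/9x_1x_2 + 1/3x_2^2 + 5/6x_1 + 85/36x_2 - 11/12
  leading term x_1x_2^2: subtract (-1/9x_1)·h_2 from -2/3x_1x_2^2 - x_2^3 - 3/2x_1^2 + 4/9x_1x_2 + 1/3x_2^2 + 5/6x_1 + 85/36x_2 - 11/12 → -x_2^3 - 3/2x_1^2 - 5/9x_1x_2 + 1/3x_2^2 + 11/6x_1 + 85/36x_2 - 11/12
  leading term x_2^3: subtract (-1/6x_2)·h_2 from -x_2^3 - 3/2x_1^2 - 5/9x_1x_2 + 1/3x_2^2 + 11/6x_1 + 85/36x_2 - 11/12 → -3/2x_1^2 - 5/9x_1x_2 - 7/6x_2^2 + 11/6x_1 + 139/36x_2 - 11/12
  leading term x_1^2: no divisor's leading term divides it; move -3/2x_1^2 to the remainder.
  leading term x_1x_2: no divisor's leading term divides it; move -5/9x_1x_2 to the remainder.
  leading term x_2^2: subtract (-7/36)·h_2 from -7/6x_2^2 + 11/6x_1 + 139/36x_2 - 11/12 → 11/6x_1 + 19/9x_2 + 5/6
  leading term x_1: no divisor's leading term divides it; move 11/6x_1 to the remainder.
  leading term x_2: no divisor's leading term divides it; move 19/9x_2 to the remainder.
  leading term 1: no divisor's leading term divides it; move 5/6 to the remainder.
  remainder -3/2x_1^2 - 5/9x_1x_2 + 11/6x_1 + 19/9x_2 + 5/6 ≠ 0; add k_3 = -3/2x_1^2 - 5/9x_1x_2 + 11/6x_1 + 19/9x_2 + 5/6 to the basis.

The other S-polynomials (S(h_1,k_3), S(h_2,k_3)) all reduce to 0 modulo the current basis, so we have a Gröbner basis.
Inter-reduce: drop elements whose leading term is divisible by another's, tail-reduce, and make monic.
Reduced Gröbner basis: {x_1^2 + 10/27x_1x_2 - 11/9x_1 - 38/27x_2 - 5/9, x_2^2 - 3/2x_2 + 3/2}.

These differ, so the ideals are not equal.

No, the ideals differ.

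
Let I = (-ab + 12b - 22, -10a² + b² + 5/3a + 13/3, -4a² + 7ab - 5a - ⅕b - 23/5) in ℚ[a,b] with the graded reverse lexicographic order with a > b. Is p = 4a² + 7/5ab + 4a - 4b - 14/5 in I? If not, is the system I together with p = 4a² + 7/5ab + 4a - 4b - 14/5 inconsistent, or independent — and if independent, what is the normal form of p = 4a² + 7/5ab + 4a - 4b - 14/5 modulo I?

4a² + 7/5ab + 4a - 4b - 14/5 lies in I (it reduces to 0).

First compute the reduced Gröbner basis of I by Buchberger's algorithm.
f_1 = -ab + 12b - 22, LT = ab.
f_2 = -10a² + b² + 5/3a + 13/3, LT = a².
f_3 = -4a² + 7ab - 5a - ⅕b - 23/5, LT = a².

S(f_1,f_2): lcm = a²b. S = 1/10b³ - 71/6ab + 22a + 13/30b.
  reduce S modulo (f_1, f_2, f_3):
  remainder 1/10b³ + 22a - 4247/30b + 781/3 ≠ 0; add h_4 = 1/10b³ + 22a - 4247/30b + 781/3 to the basis.

S(f_1,f_3): lcm = a²b. S = 7/4ab² - 53/4ab - 1/20b² + 22a - 23/20b.
  reduce S modulo (f_1, f_2, f_3, h_4):
  remainder 419/20b² + 22a - 3973/20b + 583/2 ≠ 0; add h_5 = 419/20b² + 22a - 3973/20b + 583/2 to the basis.

S(f_2,f_3): lcm = a². S = 7/4ab - 1/10b² - 17/12a - 1/20b - 19/12.
  reduce S modulo (f_1, f_2, f_3, h_4, h_5):
  remainder -6595/5028a + 33523/1676b - 194543/5028 ≠ 0; add h_6 = -6595/5028a + 33523/1676b - 194543/5028 to the basis.

S(h_4,h_5): lcm = b³. S = -440/419ab + 3973/419b² + 220a - 1796983/1257b + 7810/3.
  reduce S modulo (f_1, f_2, f_3, h_4, h_5, h_6):
  remainder 3068474530/1657983b - 6136949060/1657983 ≠ 0; add h_7 = 3068474530/1657983b - 6136949060/1657983 to the basis.

The other S-polynomials (S(f_1,h_4), S(f_2,h_4), S(f_3,h_4), S(f_1,h_5), S(f_2,h_5), S(f_3,h_5), S(f_1,h_6), S(f_2,h_6), S(f_3,h_6), S(h_4,h_6), S(h_5,h_6), S(f_1,h_7), S(f_2,h_7), S(f_3,h_7), S(h_4,h_7), S(h_5,h_7), S(h_6,h_7)) all reduce to 0 modulo the current basis, so we have a Gröbner basis.
Inter-reduce: drop elements whose leading term is divisible by another's, tail-reduce, and make monic.
Reduced Gröbner basis: {a - 1, b - 2}.
Label its elements g_1 = a - 1, g_2 = b - 2.

Reduce p = 4a² + 7/5ab + 4a - 4b - 14/5 modulo G:
  leading term a²: subtract (4a)·g_1 from 4a² + 7/5ab + 4a - 4b - 14/5 → 7/5ab + 8a - 4b - 14/5
  leading term ab: subtract (7/5b)·g_1 from 7/5ab + 8a - 4b - 14/5 → 8a - 13/5b - 14/5
  leading term a: subtract (8)·g_1 from 8a - 13/5b - 14/5 → -13/5b + 26/5
  leading term b: subtract (-13/5)·g_2 from -13/5b + 26/5 → 0
  normal form = 0.
Since the normal form is 0, p ∈ I.

The remainder on division by a Gröbner basis is unique — it is the normal form.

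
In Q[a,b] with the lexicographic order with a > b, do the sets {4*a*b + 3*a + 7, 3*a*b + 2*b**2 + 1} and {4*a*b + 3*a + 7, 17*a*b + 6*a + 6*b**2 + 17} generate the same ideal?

Yes, the ideals are equal.

For a fixed monomial order, each ideal has a unique reduced Gröbner basis; comparing bases decides equality.
Buchberger on the first generating set:
f_1 = 4*a*b + 3*a + 7, LT = a*b.
f_2 = 3*a*b + 2*b**2 + 1, LT = a*b.

S(f_1,f_2): lcm = a*b. S = 3/4*a - 2/3*b**2 + 17/12.
  leading term a: no divisor's leading term divides it; move 3/4*a to the remainder.
  leading term b**2: no divisor's leading term divides it; move -2/3*b**2 to the remainder.
  leading term 1: no divisor's leading term divides it; move 17/12 to the remainder.
  remainder 3/4*a - 2/3*b**2 + 17/12 ≠ 0; add g_3 = 3/4*a - 2/3*b**2 + 17/12 to the basis.

S(f_1,g_3): lcm = a*b. S = 3/4*a + 8/9*b**3 - 17/9*b + 7/4.
  leading term a: subtract (1)·g_3 from 3/4*a + 8/9*b**3 - 17/9*b + 7/4 → 8/9*b**3 + 2/3*b**2 - 17/9*b + 1/3
  leading term b**3: no divisor's leading term divides it; move 8/9*b**3 to the remainder.
  leading term b**2: no divisor's leading term divides it; move 2/3*b**2 to the remainder.
  leading term b: no divisor's leading term divides it; move -17/9*b to the remainder.
  leading term 1: no divisor's leading term divides it; move 1/3 to the remainder.
  remainder 8/9*b**3 + 2/3*b**2 - 17/9*b + 1/3 ≠ 0; add g_4 = 8/9*b**3 + 2/3*b**2 - 17/9*b + 1/3 to the basis.

The other S-polynomials (S(f_2,g_3), S(f_1,g_4), S(f_2,g_4), S(g_3,g_4)) all reduce to 0 modulo the current basis, so we have a Gröbner basis.
Inter-reduce: drop elements whose leading term is divisible by another's, tail-reduce, and make monic.
Reduced Gröbner basis: {a - 8/9*b**2 + 17/9, b**3 + 3/4*b**2 - 17/8*b + 3/8}.

Buchberger on the second generating set:
h_1 = 4*a*b + 3*a + 7, LT = a*b.
h_2 = 17*a*b + 6*a + 6*b**2 + 17, LT = a*b.

S(h_1,h_2): lcm = a*b. S = 27/68*a - 6/17*b**2 + 3/4.
  leading term a: no divisor's leading term divides it; move 27/68*a to the remainder.
  leading term b**2: no divisor's leading term divides it; move -6/17*b**2 to the remainder.
  leading term 1: no divisor's leading term divides it; move 3/4 to the remainder.
  remainder 27/68*a - 6/17*b**2 + 3/4 ≠ 0; add k_3 = 27/68*a - 6/17*b**2 + 3/4 to the basis.

S(h_1,k_3): lcm = a*b. S = 3/4*a + 8/9*b**3 - 17/9*b + 7/4.
  leading term a: subtract (17/9)·k_3 from 3/4*a + 8/9*b**3 - 17/9*b + 7/4 → 8/9*b**3 + 2/3*b**2 - 17/9*b + 1/3
  leading term b**3: no divisor's leading term divides it; move 8/9*b**3 to the remainder.
  leading term b**2: no divisor's leading term divides it; move 2/3*b**2 to the remainder.
  leading term b: no divisor's leading term divides it; move -17/9*b to the remainder.
  leading term 1: no divisor's leading term divides it; move 1/3 to the remainder.
  remainder 8/9*b**3 + 2/3*b**2 - 17/9*b + 1/3 ≠ 0; add k_4 = 8/9*b**3 + 2/3*b**2 - 17/9*b + 1/3 to the basis.

The other S-polynomials (S(h_2,k_3), S(h_1,k_4), S(h_2,k_4), S(k_3,k_4)) all reduce to 0 modulo the current basis, so we have a Gröbner basis.
Inter-reduce: drop elements whose leading term is divisible by another's, tail-reduce, and make monic.
Reduced Gröbner basis: {a - 8/9*b**2 + 17/9, b**3 + 3/4*b**2 - 17/8*b + 3/8}.

Same reduced basis, so the two generating sets span the same ideal.
The same test decides containment: I ⊆ J iff every generator of I reduces to 0 modulo a Gröbner basis of J.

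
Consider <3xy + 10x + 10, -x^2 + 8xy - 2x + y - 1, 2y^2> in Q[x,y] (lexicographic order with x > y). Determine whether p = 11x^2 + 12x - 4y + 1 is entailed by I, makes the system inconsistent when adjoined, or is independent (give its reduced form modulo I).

First compute the reduced Gröbner basis of I by Buchberger's algorithm.
f_1 = 3xy + 10x + 10, LT = xy.
f_2 = -x^2 + 8xy - 2x + y - 1, LT = x^2.
f_3 = 2y^2, LT = y^2.

S(f_1,f_2): lcm = x^2y. S = 10/3x^2 + 8xy^2 - 2xy + 10/3x + y^2 - y.
  leading term x^2: subtract (-10/3)·f_2 from 10/3x^2 + 8xy^2 - 2xy + 10/3x + y^2 - y → 8xy^2 + 74/3xy - 10/3x + y^2 + 7/3y - 10/3
  leading term xy^2: subtract (8/3y)·f_1 from 8xy^2 + 74/3xy - 10/3x + y^2 + 7/3y - 10/3 → -2xy - 10/3x + y^2 - 73/3y - 10/3
  leading term xy: subtract (-2/3)·f_1 from -2xy - 10/3x + y^2 - 73/3y - 10/3 → 10/3x + y^2 - 73/3y + 10/3
  leading term x: no divisor's leading term divides it; move 10/3x to the remainder.
  leading term y^2: subtract (1/2)·f_3 from y^2 - 73/3y + 10/3 → -73/3y + 10/3
  leading term y: no divisor's leading term divides it; move -73/3y to the remainder.
  leading term 1: no divisor's leading term divides it; move 10/3 to the remainder.
  remainder 10/3x - 73/3y + 10/3 ≠ 0; add h_4 = 10/3x - 73/3y + 10/3 to the basis.

S(f_1,f_3): lcm = xy^2. S = 10/3xy + 10/3y.
  leading term xy: subtract (10/9)·f_1 from 10/3xy + 10/3y → -100/9x + 10/3y - 100/9
  leading term x: subtract (-10/3)·h_4 from -100/9x + 10/3y - 100/9 → -700/9y
  leading term y: no divisor's leading term divides it; move -700/9y to the remainder.
  remainder -700/9y ≠ 0; add h_5 = -700/9y to the basis.

The other S-polynomials (S(f_2,f_3), S(f_1,h_4), S(f_2,h_4), S(f_3,h_4), S(f_1,h_5), S(f_2,h_5), S(f_3,h_5), S(h_4,h_5)) all reduce to 0 modulo the current basis, so we have a Gröbner basis.
Inter-reduce: drop elements whose leading term is divisible by another's, tail-reduce, and make monic.
Reduced Gröbner basis: {x + 1, y}.
Label its elements g_1 = x + 1, g_2 = y.

Reduce p = 11x^2 + 12x - 4y + 1 modulo G:
  leading term x^2: subtract (11x)·g_1 from 11x^2 + 12x - 4y + 1 → x - 4y + 1
  leading term x: subtract (1)·g_1 from x - 4y + 1 → -4y
  leading term y: subtract (-4)·g_2 from -4y → 0
  normal form = 0.
Since the normal form is 0, p ∈ I.

Ideal membership is decidable via reduction modulo a Gröbner basis.

11x^2 + 12x - 4y + 1 lies in I (it reduces to 0).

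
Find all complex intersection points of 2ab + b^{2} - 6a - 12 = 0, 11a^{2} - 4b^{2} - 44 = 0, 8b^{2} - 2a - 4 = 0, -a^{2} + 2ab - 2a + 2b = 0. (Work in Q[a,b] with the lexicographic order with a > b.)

{(-2, 0)}

Compute a lex Gröbner basis by Buchberger's algorithm.
f_1 = 2ab - 6a + b^{2} - 12, LT = ab.
f_2 = 11a^{2} - 4b^{2} - 44, LT = a^{2}.
f_3 = -2a + 8b^{2} - 4, LT = a.
f_4 = -a^{2} + 2ab - 2a + 2b, LT = a^{2}.

S(f_1,f_2): lcm = a^{2}b. S = -3a^{2} + \tfrac{1}{2}ab^{2} - 6a + \tfrac{4}{11}b^{3} + 4b.
  leading term a^{2}: subtract (-\tfrac{3}{11})·f_2 from -3a^{2} + \tfrac{1}{2}ab^{2} - 6a + \tfrac{4}{11}b^{3} + 4b → \tfrac{1}{2}ab^{2} - 6a + \tfrac{4}{11}b^{3} - \tfrac{12}{11}b^{2} + 4b - 12
  leading term ab^{2}: subtract (\tfrac{1}{4}b)·f_1 from \tfrac{1}{2}ab^{2} - 6a + \tfrac{4}{11}b^{3} - \tfrac{12}{11}b^{2} + 4b - 12 → \tfrac{3}{2}ab - 6a + \tfrac{5}{44}b^{3} - \tfrac{12}{11}b^{2} + 7b - 12
  leading term ab: subtract (\tfrac{3}{4})·f_1 from \tfrac{3}{2}ab - 6a + \tfrac{5}{44}b^{3} - \tfrac{12}{11}b^{2} + 7b - 12 → -\tfrac{3}{2}a + \tfrac{5}{44}b^{3} - \tfrac{81}{44}b^{2} + 7b - 3
  leading term a: subtract (\tfrac{3}{4})·f_3 from -\tfrac{3}{2}a + \tfrac{5}{44}b^{3} - \tfrac{81}{44}b^{2} + 7b - 3 → \tfrac{5}{44}b^{3} - \tfrac{345}{44}b^{2} + 7b
  leading term b^{3}: no divisor's leading term divides it; move \tfrac{5}{44}b^{3} to the remainder.
  leading term b^{2}: no divisor's leading term divides it; move -\tfrac{345}{44}b^{2} to the remainder.
  leading term b: no divisor's leading term divides it; move 7b to the remainder.
  remainder \tfrac{5}{44}b^{3} - \tfrac{345}{44}b^{2} + 7b ≠ 0; add h_5 = \tfrac{5}{44}b^{3} - \tfrac{345}{44}b^{2} + 7b to the basis.

S(f_1,f_3): lcm = ab. S = -3a + 4b^{3} + \tfrac{1}{2}b^{2} - 2b - 6.
  leading term a: subtract (\tfrac{3}{2})·f_3 from -3a + 4b^{3} + \tfrac{1}{2}b^{2} - 2b - 6 → 4b^{3} - \tfrac{23}{2}b^{2} - 2b
  leading term b^{3}: subtract (\tfrac{176}{5})·h_5 from 4b^{3} - \tfrac{23}{2}b^{2} - 2b → \tfrac{529}{2}b^{2} - \tfrac{1242}{5}b
  leading term b^{2}: no divisor's leading term divides it; move \tfrac{529}{2}b^{2} to the remainder.
  leading term b: no divisor's leading term divides it; move -\tfrac{1242}{5}b to the remainder.
  remainder \tfrac{529}{2}b^{2} - \tfrac{1242}{5}b ≠ 0; add h_6 = \tfrac{529}{2}b^{2} - \tfrac{1242}{5}b to the basis.

S(f_1,f_4): lcm = a^{2}b. S = -3a^{2} + \tfrac{5}{2}ab^{2} - 2ab - 6a + 2b^{2}.
  leading term a^{2}: subtract (-\tfrac{3}{11})·f_2 from -3a^{2} + \tfrac{5}{2}ab^{2} - 2ab - 6a + 2b^{2} → \tfrac{5}{2}ab^{2} - 2ab - 6a + \tfrac{10}{11}b^{2} - 12
  leading term ab^{2}: subtract (\tfrac{5}{4}b)·f_1 from \tfrac{5}{2}ab^{2} - 2ab - 6a + \tfrac{10}{11}b^{2} - 12 → \tfrac{11}{2}ab - 6a - \tfrac{5}{4}b^{3} + \tfrac{10}{11}b^{2} + 15b - 12
  leading term ab: subtract (\tfrac{11}{4})·f_1 from \tfrac{11}{2}ab - 6a - \tfrac{5}{4}b^{3} + \tfrac{10}{11}b^{2} + 15b - 12 → \tfrac{21}{2}a - \tfrac{5}{4}b^{3} - \tfrac{81}{44}b^{2} + 15b + 21
  leading term a: subtract (-\tfrac{21}{4})·f_3 from \tfrac{21}{2}a - \tfrac{5}{4}b^{3} - \tfrac{81}{44}b^{2} + 15b + 21 → -\tfrac{5}{4}b^{3} + \tfrac{1767}{44}b^{2} + 15b
  leading term b^{3}: subtract (-11)·h_5 from -\tfrac{5}{4}b^{3} + \tfrac{1767}{44}b^{2} + 15b → -\tfrac{507}{11}b^{2} + 92b
  leading term b^{2}: subtract (-\tfrac{1014}{5819})·h_6 from -\tfrac{507}{11}b^{2} + 92b → \tfrac{61624}{1265}b
  leading term b: no divisor's leading term divides it; move \tfrac{61624}{1265}b to the remainder.
  remainder \tfrac{61624}{1265}b ≠ 0; add h_7 = \tfrac{61624}{1265}b to the basis.

The other S-polynomials (S(f_2,f_3), S(f_2,f_4), S(f_3,f_4), S(f_1,h_5), S(f_2,h_5), S(f_3,h_5), S(f_4,h_5), S(f_1,h_6), S(f_2,h_6), S(f_3,h_6), S(f_4,h_6), S(h_5,h_6), S(f_1,h_7), S(f_2,h_7), S(f_3,h_7), S(f_4,h_7), S(h_5,h_7), S(h_6,h_7)) all reduce to 0 modulo the current basis, so we have a Gröbner basis.
Inter-reduce: drop elements whose leading term is divisible by another's, tail-reduce, and make monic.
Reduced Gröbner basis: {a + 2, b}.

The lex basis is triangular: the last element involves only b. Solving b = 0 gives b ∈ {0}; substituting each value into the earlier elements determines the remaining variables.
  b = 0: the earlier basis element becomes a + 2 = 0, giving a = -2 — point (-2, 0).
Substituting each solution back into the original system confirms all equations vanish.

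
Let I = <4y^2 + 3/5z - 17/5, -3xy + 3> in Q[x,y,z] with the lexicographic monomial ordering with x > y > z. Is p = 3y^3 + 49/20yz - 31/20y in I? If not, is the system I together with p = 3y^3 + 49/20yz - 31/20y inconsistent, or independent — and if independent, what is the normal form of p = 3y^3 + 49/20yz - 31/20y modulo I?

3y^3 + 49/20yz - 31/20y is independent of I; its normal form modulo I is 2yz + y.

First compute the reduced Gröbner basis of I by Buchberger's algorithm.
f_1 = 4y^2 + 3/5z - 17/5, LT = y^2.
f_2 = -3xy + 3, LT = xy.

S(f_1,f_2): lcm = xy^2. S = 3/20xz - 17/20x + y.
  reduce S modulo (f_1, f_2):
  remainder 3/20xz - 17/20x + y ≠ 0; add h_3 = 3/20xz - 17/20x + y to the basis.

The other S-polynomials (S(f_1,h_3), S(f_2,h_3)) all reduce to 0 modulo the current basis, so we have a Gröbner basis.
Inter-reduce: drop elements whose leading term is divisible by another's, tail-reduce, and make monic.
Reduced Gröbner basis: {xy - 1, xz - 17/3x + 20/3y, y^2 + 3/20z - 17/20}.
Label its elements g_1 = xy - 1, g_2 = xz - 17/3x + 20/3y, g_3 = y^2 + 3/20z - 17/20.

Reduce p = 3y^3 + 49/20yz - 31/20y modulo G:
  leading term y^3: subtract (3y)·g_3 from 3y^3 + 49/20yz - 31/20y → 2yz + y
  leading term yz: no divisor's leading term divides it; move 2yz to the remainder.
  leading term y: no divisor's leading term divides it; move y to the remainder.
  normal form = 2yz + y.
The normal form is nonzero, so p ∉ I. Since p minus its normal form lies in I, I + (p) = I + (r) where r = 2yz + y; decide whether this ideal is the whole ring.
Run Buchberger on G together with r (pairs among the g_i already reduce to 0 since G is a Gröbner basis):
g_1 = xy - 1, LT = xy.
g_2 = xz - 17/3x + 20/3y, LT = xz.
g_3 = y^2 + 3/20z - 17/20, LT = y^2.
r = 2yz + y, LT = yz.

S(g_1,r): lcm = xyz. S = -1/2xy - z.
  reduce S modulo (g_1, g_2, g_3, r):
  remainder -z - 1/2 ≠ 0; add m_5 = -z - 1/2 to the basis.

S(g_2,m_5): lcm = xz. S = -37/6x + 20/3y.
  reduce S modulo (g_1, g_2, g_3, r, m_5):
  remainder -37/6x + 20/3y ≠ 0; add m_6 = -37/6x + 20/3y to the basis.

The other S-polynomials (S(g_1,g_2), S(g_1,g_3), S(g_2,g_3), S(g_2,r), S(g_3,r), S(g_1,m_5), S(g_3,m_5), S(r,m_5), S(g_1,m_6), S(g_2,m_6), S(g_3,m_6), S(r,m_6), S(m_5,m_6)) all reduce to 0 modulo the current basis, so we have a Gröbner basis.
Inter-reduce: drop elements whose leading term is divisible by another's, tail-reduce, and make monic.
Reduced Gröbner basis: {x - 40/37y, y^2 - 37/40, z + 1/2}.
The reduced Gröbner basis of I + (p) is {x - 40/37y, y^2 - 37/40, z + 1/2} ≠ {1}, a proper ideal, so the enlarged system stays consistent: p is independent of I, with normal form 2yz + y.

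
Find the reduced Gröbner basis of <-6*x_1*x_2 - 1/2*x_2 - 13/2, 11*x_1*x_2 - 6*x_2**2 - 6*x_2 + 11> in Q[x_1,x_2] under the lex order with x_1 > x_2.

G = {x_1 - 78/11*x_2 - 89/11, x_2**2 + 83/72*x_2 + 11/72}

f_1 = -6*x_1*x_2 - 1/2*x_2 - 13/2, LT = x_1*x_2.
f_2 = 11*x_1*x_2 - 6*x_2**2 - 6*x_2 + 11, LT = x_1*x_2.

S(f_1,f_2): lcm = x_1*x_2. S = 6/11*x_2**2 + 83/132*x_2 + 1/12.
  leading term x_2**2: no divisor's leading term divides it; move 6/11*x_2**2 to the remainder.
  leading term x_2: no divisor's leading term divides it; move 83/132*x_2 to the remainder.
  leading term 1: no divisor's leading term divides it; move 1/12 to the remainder.
  remainder 6/11*x_2**2 + 83/132*x_2 + 1/12 ≠ 0; add g_3 = 6/11*x_2**2 + 83/132*x_2 + 1/12 to the basis.

S(f_1,g_3): lcm = x_1*x_2**2. S = -83/72*x_1*x_2 - 11/72*x_1 + 1/12*x_2**2 + 13/12*x_2.
  leading term x_1*x_2: subtract (83/432)·f_1 from -83/72*x_1*x_2 - 11/72*x_1 + 1/12*x_2**2 + 13/12*x_2 → -11/72*x_1 + 1/12*x_2**2 + 1019/864*x_2 + 1079/864
  leading term x_1: no divisor's leading term divides it; move -11/72*x_1 to the remainder.
  leading term x_2**2: subtract (11/72)·g_3 from 1/12*x_2**2 + 1019/864*x_2 + 1079/864 → 13/12*x_2 + 89/72
  leading term x_2: no divisor's leading term divides it; move 13/12*x_2 to the remainder.
  leading term 1: no divisor's leading term divides it; move 89/72 to the remainder.
  remainder -11/72*x_1 + 13/12*x_2 + 89/72 ≠ 0; add g_4 = -11/72*x_1 + 13/12*x_2 + 89/72 to the basis.

S(f_2,g_3): lcm = x_1*x_2**2. S = -83/72*x_1*x_2 - 11/72*x_1 - 6/11*x_2**3 - 6/11*x_2**2 + x_2.
  leading term x_1*x_2: subtract (83/432)·f_1 from -83/72*x_1*x_2 - 11/72*x_1 - 6/11*x_2**3 - 6/11*x_2**2 + x_2 → -11/72*x_1 - 6/11*x_2**3 - 6/11*x_2**2 + 947/864*x_2 + 1079/864
  leading term x_1: subtract (1)·g_4 from -11/72*x_1 - 6/11*x_2**3 - 6/11*x_2**2 + 947/864*x_2 + 1079/864 → -6/11*x_2**3 - 6/11*x_2**2 + 11/864*x_2 + 11/864
  leading term x_2**3: subtract (-x_2)·g_3 from -6/11*x_2**3 - 6/11*x_2**2 + 11/864*x_2 + 11/864 → 1/12*x_2**2 + 83/864*x_2 + 11/864
  leading term x_2**2: subtract (11/72)·g_3 from 1/12*x_2**2 + 83/864*x_2 + 11/864 → 0
  remainder 0.

S(f_1,g_4): lcm = x_1*x_2. S = 78/11*x_2**2 + 1079/132*x_2 + 13/12.
  leading term x_2**2: subtract (13)·g_3 from 78/11*x_2**2 + 1079/132*x_2 + 13/12 → 0
  remainder 0.

S(f_2,g_4): lcm = x_1*x_2. S = 72/11*x_2**2 + 83/11*x_2 + 1.
  leading term x_2**2: subtract (12)·g_3 from 72/11*x_2**2 + 83/11*x_2 + 1 → 0
  remainder 0.

S(g_3,g_4): leading monomials are coprime, so the S-polynomial reduces to 0 (Buchberger's first criterion).
Every S-polynomial of the final basis reduces to 0, so we have a Gröbner basis.
Inter-reduce: drop elements whose leading term is divisible by another's, tail-reduce, and make monic.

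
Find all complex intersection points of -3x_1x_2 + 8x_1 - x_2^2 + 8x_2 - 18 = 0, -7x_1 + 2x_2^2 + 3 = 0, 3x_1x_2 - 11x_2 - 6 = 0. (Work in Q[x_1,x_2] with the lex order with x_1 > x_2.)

Compute a lex Gröbner basis by Buchberger's algorithm.
f_1 = -3x_1x_2 + 8x_1 - x_2^2 + 8x_2 - 18, LT = x_1x_2.
f_2 = -7x_1 + 2x_2^2 + 3, LT = x_1.
f_3 = 3x_1x_2 - 11x_2 - 6, LT = x_1x_2.

S(f_1,f_2): lcm = x_1x_2. S = -8/3x_1 + 2/7x_2^3 + 1/3x_2^2 - 47/21x_2 + 6.
  leading term x_1: subtract (8/21)·f_2 from -8/3x_1 + 2/7x_2^3 + 1/3x_2^2 - 47/21x_2 + 6 → 2/7x_2^3 - 3/7x_2^2 - 47/21x_2 + 34/7
  leading term x_2^3: no divisor's leading term divides it; move 2/7x_2^3 to the remainder.
  leading term x_2^2: no divisor's leading term divides it; move -3/7x_2^2 to the remainder.
  leading term x_2: no divisor's leading term divides it; move -47/21x_2 to the remainder.
  leading term 1: no divisor's leading term divides it; move 34/7 to the remainder.
  remainder 2/7x_2^3 - 3/7x_2^2 - 47/21x_2 + 34/7 ≠ 0; add h_4 = 2/7x_2^3 - 3/7x_2^2 - 47/21x_2 + 34/7 to the basis.

S(f_1,f_3): lcm = x_1x_2. S = -8/3x_1 + 1/3x_2^2 + x_2 + 8.
  leading term x_1: subtract (8/21)·f_2 from -8/3x_1 + 1/3x_2^2 + x_2 + 8 → -3/7x_2^2 + x_2 + 48/7
  leading term x_2^2: no divisor's leading term divides it; move -3/7x_2^2 to the remainder.
  leading term x_2: no divisor's leading term divides it; move x_2 to the remainder.
  leading term 1: no divisor's leading term divides it; move 48/7 to the remainder.
  remainder -3/7x_2^2 + x_2 + 48/7 ≠ 0; add h_5 = -3/7x_2^2 + x_2 + 48/7 to the basis.

S(f_3,h_4): lcm = x_1x_2^3. S = 3/2x_1x_2^2 + 47/6x_1x_2 - 17x_1 - 11/3x_2^3 - 2x_2^2.
  leading term x_1x_2^2: subtract (-1/2x_2)·f_1 from 3/2x_1x_2^2 + 47/6x_1x_2 - 17x_1 - 11/3x_2^3 - 2x_2^2 → 71/6x_1x_2 - 17x_1 - 25/6x_2^3 + 2x_2^2 - 9x_2
  leading term x_1x_2: subtract (-71/18)·f_1 from 71/6x_1x_2 - 17x_1 - 25/6x_2^3 + 2x_2^2 - 9x_2 → 131/9x_1 - 25/6x_2^3 - 35/18x_2^2 + 203/9x_2 - 71
  leading term x_1: subtract (-131/63)·f_2 from 131/9x_1 - 25/6x_2^3 - 35/18x_2^2 + 203/9x_2 - 71 → -25/6x_2^3 + 31/14x_2^2 + 203/9x_2 - 1360/21
  leading term x_2^3: subtract (-175/12)·h_4 from -25/6x_2^3 + 31/14x_2^2 + 203/9x_2 - 1360/21 → -113/28x_2^2 - 121/12x_2 + 85/14
  leading term x_2^2: subtract (113/12)·h_5 from -113/28x_2^2 - 121/12x_2 + 85/14 → -39/2x_2 - 117/2
  leading term x_2: no divisor's leading term divides it; move -39/2x_2 to the remainder.
  leading term 1: no divisor's leading term divides it; move -117/2 to the remainder.
  remainder -39/2x_2 - 117/2 ≠ 0; add h_6 = -39/2x_2 - 117/2 to the basis.

The other S-polynomials (S(f_2,f_3), S(f_1,h_4), S(f_2,h_4), S(f_1,h_5), S(f_2,h_5), S(f_3,h_5), S(h_4,h_5), S(f_1,h_6), S(f_2,h_6), S(f_3,h_6), S(h_4,h_6), S(h_5,h_6)) all reduce to 0 modulo the current basis, so we have a Gröbner basis.
Inter-reduce: drop elements whose leading term is divisible by another's, tail-reduce, and make monic.
Reduced Gröbner basis: {x_1 - 3, x_2 + 3}.

Elimination: the polynomial x_2 + 3 lies in the elimination ideal for x_2, so x_2 ∈ {-3}. For each such x_2, the remaining basis elements (now univariate) give the rest of the solution.
  x_2 = -3: the earlier basis element becomes x_1 - 3 = 0, giving x_1 = 3 — point (3, -3).
Zero-dimensionality of the ideal guarantees finitely many solutions over ℂ.

{(3, -3)}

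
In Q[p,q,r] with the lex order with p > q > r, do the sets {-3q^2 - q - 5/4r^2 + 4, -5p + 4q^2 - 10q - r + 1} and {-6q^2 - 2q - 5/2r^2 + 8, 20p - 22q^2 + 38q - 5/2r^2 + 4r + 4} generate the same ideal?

For a fixed monomial order, each ideal has a unique reduced Gröbner basis; comparing bases decides equality.
Buchberger on the first generating set:
f_1 = -3q^2 - q - 5/4r^2 + 4, LT = q^2.
f_2 = -5p + 4q^2 - 10q - r + 1, LT = p.

S(f_1,f_2): leading monomials are coprime, so the S-polynomial reduces to 0 (Buchberger's first criterion).
Every S-polynomial of the final basis reduces to 0, so we have a Gröbner basis.
Inter-reduce: drop elements whose leading term is divisible by another's, tail-reduce, and make monic.
Reduced Gröbner basis: {p + 34/15q + 1/3r^2 + 1/5r - 19/15, q^2 + 1/3q + 5/12r^2 - 4/3}.

Buchberger on the second generating set:
h_1 = -6q^2 - 2q - 5/2r^2 + 8, LT = q^2.
h_2 = 20p - 22q^2 + 38q - 5/2r^2 + 4r + 4, LT = p.

S(h_1,h_2): leading monomials are coprime, so the S-polynomial reduces to 0 (Buchberger's first criterion).
Every S-polynomial of the final basis reduces to 0, so we have a Gröbner basis.
Inter-reduce: drop elements whose leading term is divisible by another's, tail-reduce, and make monic.
Reduced Gröbner basis: {p + 34/15q + 1/3r^2 + 1/5r - 19/15, q^2 + 1/3q + 5/12r^2 - 4/3}.

These coincide, so the ideals are equal.

Yes, the ideals are equal.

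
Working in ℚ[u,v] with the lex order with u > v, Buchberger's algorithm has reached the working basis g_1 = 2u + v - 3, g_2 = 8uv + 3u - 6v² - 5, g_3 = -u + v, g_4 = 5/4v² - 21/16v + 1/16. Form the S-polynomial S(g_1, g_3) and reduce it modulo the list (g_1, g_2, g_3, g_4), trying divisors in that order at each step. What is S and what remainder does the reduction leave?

lcm(LM(g_1), LM(g_3)) = u.
S = (lcm/LT(g_1))·g_1 − (lcm/LT(g_3))·g_3 = 3/2v - 3/2.
Reduce S modulo (g_1, g_2, g_3, g_4) in that order:
  leading term v: no divisor's leading term divides it; move 3/2v to the remainder.
  leading term 1: no divisor's leading term divides it; move -3/2 to the remainder.
The remainder 3/2v - 3/2 is nonzero, so it would be added as the next basis element.
This is the inner loop of Buchberger's algorithm — each nonzero remainder becomes a new basis element.

S(g_1, g_3) = 3/2v - 3/2; remainder on division = 3/2v - 3/2.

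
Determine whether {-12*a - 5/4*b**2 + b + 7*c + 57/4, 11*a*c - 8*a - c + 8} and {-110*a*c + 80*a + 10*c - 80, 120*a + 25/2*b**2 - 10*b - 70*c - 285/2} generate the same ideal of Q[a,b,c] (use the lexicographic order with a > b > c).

Since reduced Gröbner bases are canonical representatives of ideals under a given ordering, it suffices to compute and compare them.
Buchberger on the first generating set:
f_1 = -12*a - 5/4*b**2 + b + 7*c + 57/4, LT = a.
f_2 = 11*a*c - 8*a - c + 8, LT = a*c.

S(f_1,f_2): lcm = a*c. S = 8/11*a + 5/48*b**2*c - 1/12*b*c - 7/12*c**2 - 193/176*c - 8/11.
  leading term a: subtract (-2/33)·f_1 from 8/11*a + 5/48*b**2*c - 1/12*b*c - 7/12*c**2 - 193/176*c - 8/11 → 5/48*b**2*c - 5/66*b**2 - 1/12*b*c + 2/33*b - 7/12*c**2 - 355/528*c + 3/22
  leading term b**2*c: no divisor's leading term divides it; move 5/48*b**2*c to the remainder.
  leading term b**2: no divisor's leading term divides it; move -5/66*b**2 to the remainder.
  leading term b*c: no divisor's leading term divides it; move -1/12*b*c to the remainder.
  leading term b: no divisor's leading term divides it; move 2/33*b to the remainder.
  leading term c**2: no divisor's leading term divides it; move -7/12*c**2 to the remainder.
  leading term c: no divisor's leading term divides it; move -355/528*c to the remainder.
  leading term 1: no divisor's leading term divides it; move 3/22 to the remainder.
  remainder 5/48*b**2*c - 5/66*b**2 - 1/12*b*c + 2/33*b - 7/12*c**2 - 355/528*c + 3/22 ≠ 0; add g_3 = 5/48*b**2*c - 5/66*b**2 - 1/12*b*c + 2/33*b - 7/12*c**2 - 355/528*c + 3/22 to the basis.

The other S-polynomials (S(f_1,g_3), S(f_2,g_3)) all reduce to 0 modulo the current basis, so we have a Gröbner basis.
Inter-reduce: drop elements whose leading term is divisible by another's, tail-reduce, and make monic.
Reduced Gröbner basis: {a + 5/48*b**2 - 1/12*b - 7/12*c - 19/16, b**2*c - 8/11*b**2 - 4/5*b*c + 32/55*b - 28/5*c**2 - 71/11*c + 72/55}.

Buchberger on the second generating set:
h_1 = -110*a*c + 80*a + 10*c - 80, LT = a*c.
h_2 = 120*a + 25/2*b**2 - 10*b - 70*c - 285/2, LT = a.

S(h_1,h_2): lcm = a*c. S = -8/11*a - 5/48*b**2*c + 1/12*b*c + 7/12*c**2 + 193/176*c + 8/11.
  leading term a: subtract (-1/165)·h_2 from -8/11*a - 5/48*b**2*c + 1/12*b*c + 7/12*c**2 + 193/176*c + 8/11 → -5/48*b**2*c + 5/66*b**2 + 1/12*b*c - 2/33*b + 7/12*c**2 + 355/528*c - 3/22
  leading term b**2*c: no divisor's leading term divides it; move -5/48*b**2*c to the remainder.
  leading term b**2: no divisor's leading term divides it; move 5/66*b**2 to the remainder.
  leading term b*c: no divisor's leading term divides it; move 1/12*b*c to the remainder.
  leading term b: no divisor's leading term divides it; move -2/33*b to the remainder.
  leading term c**2: no divisor's leading term divides it; move 7/12*c**2 to the remainder.
  leading term c: no divisor's leading term divides it; move 355/528*c to the remainder.
  leading term 1: no divisor's leading term divides it; move -3/22 to the remainder.
  remainder -5/48*b**2*c + 5/66*b**2 + 1/12*b*c - 2/33*b + 7/12*c**2 + 355/528*c - 3/22 ≠ 0; add k_3 = -5/48*b**2*c + 5/66*b**2 + 1/12*b*c - 2/33*b + 7/12*c**2 + 355/528*c - 3/22 to the basis.

The other S-polynomials (S(h_1,k_3), S(h_2,k_3)) all reduce to 0 modulo the current basis, so we have a Gröbner basis.
Inter-reduce: drop elements whose leading term is divisible by another's, tail-reduce, and make monic.
Reduced Gröbner basis: {a + 5/48*b**2 - 1/12*b - 7/12*c - 19/16, b**2*c - 8/11*b**2 - 4/5*b*c + 32/55*b - 28/5*c**2 - 71/11*c + 72/55}.

These coincide, so the ideals are equal.

Yes, the ideals are equal.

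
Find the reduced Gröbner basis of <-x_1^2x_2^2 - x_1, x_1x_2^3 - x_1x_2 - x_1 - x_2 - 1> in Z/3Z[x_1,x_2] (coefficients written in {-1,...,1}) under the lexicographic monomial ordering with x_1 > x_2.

G = {x_1 + x_2^3 - x_2, x_2^4 - x_2 + 1}

f_1 = -x_1^2x_2^2 - x_1, LT = x_1^2x_2^2.
f_2 = x_1x_2^3 - x_1x_2 - x_1 - x_2 - 1, LT = x_1x_2^3.

S(f_1,f_2): lcm = x_1^2x_2^3. S = x_1^2x_2 + x_1^2 - x_1x_2 + x_1.
  reduce S modulo (f_1, f_2):
  remainder x_1^2x_2 + x_1^2 - x_1x_2 + x_1 ≠ 0; add g_3 = x_1^2x_2 + x_1^2 - x_1x_2 + x_1 to the basis.

S(f_1,g_3): lcm = x_1^2x_2^2. S = -x_1^2x_2 + x_1x_2^2 - x_1x_2 + x_1.
  reduce S modulo (f_1, f_2, g_3):
  remainder x_1^2 + x_1x_2^2 + x_1x_2 - x_1 ≠ 0; add g_4 = x_1^2 + x_1x_2^2 + x_1x_2 - x_1 to the basis.

S(f_2,g_3): lcm = x_1^2x_2^3. S = -x_1^2x_2^2 - x_1^2x_2 - x_1^2 + x_1x_2^3 - x_1x_2^2 - x_1x_2 - x_1.
  reduce S modulo (f_1, f_2, g_3, g_4):
  remainder -x_1x_2^2 - x_1x_2 - x_1 + x_2 + 1 ≠ 0; add g_5 = -x_1x_2^2 - x_1x_2 - x_1 + x_2 + 1 to the basis.

S(f_1,g_4): lcm = x_1^2x_2^2. S = -x_1x_2^4 - x_1x_2^3 + x_1x_2^2 + x_1.
  reduce S modulo (f_1, f_2, g_3, g_4, g_5):
  remainder x_1x_2 - x_2^2 + x_2 - 1 ≠ 0; add g_6 = x_1x_2 - x_2^2 + x_2 - 1 to the basis.

S(f_2,g_4): lcm = x_1^2x_2^3. S = -x_1^2x_2 - x_1^2 - x_1x_2^5 - x_1x_2^4 + x_1x_2^3 - x_1x_2 - x_1.
  reduce S modulo (f_1, f_2, g_3, g_4, g_5, g_6):
  remainder -x_1 - x_2^3 + x_2 ≠ 0; add g_7 = -x_1 - x_2^3 + x_2 to the basis.

S(f_2,g_6): lcm = x_1x_2^3. S = -x_1x_2 - x_1 + x_2^4 - x_2^3 + x_2^2 - x_2 - 1.
  reduce S modulo (f_1, f_2, g_3, g_4, g_5, g_6, g_7):
  remainder x_2^4 - x_2 + 1 ≠ 0; add g_8 = x_2^4 - x_2 + 1 to the basis.

The other S-polynomials (S(g_3,g_4), S(f_1,g_5), S(f_2,g_5), S(g_3,g_5), S(g_4,g_5), S(f_1,g_6), S(g_3,g_6), S(g_4,g_6), S(g_5,g_6), S(f_1,g_7), S(f_2,g_7), S(g_3,g_7), S(g_4,g_7), S(g_5,g_7), S(g_6,g_7), S(f_1,g_8), S(f_2,g_8), S(g_3,g_8), S(g_4,g_8), S(g_5,g_8), S(g_6,g_8), S(g_7,g_8)) all reduce to 0 modulo the current basis, so we have a Gröbner basis.
Inter-reduce: drop elements whose leading term is divisible by another's, tail-reduce, and make monic.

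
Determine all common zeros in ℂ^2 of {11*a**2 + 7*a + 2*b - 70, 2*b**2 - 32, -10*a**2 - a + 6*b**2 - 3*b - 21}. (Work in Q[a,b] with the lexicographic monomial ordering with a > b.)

Compute a lex Gröbner basis by Buchberger's algorithm.
f_1 = 11*a**2 + 7*a + 2*b - 70, LT = a**2.
f_2 = 2*b**2 - 32, LT = b**2.
f_3 = -10*a**2 - a + 6*b**2 - 3*b - 21, LT = a**2.

S(f_1,f_3): lcm = a**2. S = 59/110*a + 3/5*b**2 - 13/110*b - 931/110.
  reduce S modulo (f_1, f_2, f_3):
  remainder 59/110*a - 13/110*b + 25/22 ≠ 0; add h_4 = 59/110*a - 13/110*b + 25/22 to the basis.

S(f_1,h_4): lcm = a**2. S = 13/59*a*b - 962/649*a + 2/11*b - 70/11.
  reduce S modulo (f_1, f_2, f_3, h_4):
  remainder -2129/3481*b - 8516/3481 ≠ 0; add h_5 = -2129/3481*b - 8516/3481 to the basis.

The other S-polynomials (S(f_1,f_2), S(f_2,f_3), S(f_2,h_4), S(f_3,h_4), S(f_1,h_5), S(f_2,h_5), S(f_3,h_5), S(h_4,h_5)) all reduce to 0 modulo the current basis, so we have a Gröbner basis.
Inter-reduce: drop elements whose leading term is divisible by another's, tail-reduce, and make monic.
Reduced Gröbner basis: {a + 3, b + 4}.

A lex Gröbner basis eliminates variables successively. Here b + 4 depends only on b, with roots {-4}; lifting each root through the earlier basis elements recovers the full solutions.
  b = -4: the earlier basis element becomes a + 3 = 0, giving a = -3 — point (-3, -4).

{(-3, -4)}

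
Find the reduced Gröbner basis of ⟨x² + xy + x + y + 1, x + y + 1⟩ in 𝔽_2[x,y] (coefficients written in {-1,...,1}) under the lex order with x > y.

f_1 = x² + xy + x + y + 1, LT = x².
f_2 = x + y + 1, LT = x.

S(f_1,f_2): lcm = x². S = y + 1.
  leading term y: no divisor's leading term divides it; move y to the remainder.
  leading term 1: no divisor's leading term divides it; move 1 to the remainder.
  remainder y + 1 ≠ 0; add g_3 = y + 1 to the basis.

S(f_1,g_3): leading monomials are coprime, so the S-polynomial reduces to 0 (Buchberger's first criterion).
S(f_2,g_3): leading monomials are coprime, so the S-polynomial reduces to 0 (Buchberger's first criterion).
Every S-polynomial of the final basis reduces to 0, so we have a Gröbner basis.
Inter-reduce: drop elements whose leading term is divisible by another's, tail-reduce, and make monic.

G = {x, y + 1}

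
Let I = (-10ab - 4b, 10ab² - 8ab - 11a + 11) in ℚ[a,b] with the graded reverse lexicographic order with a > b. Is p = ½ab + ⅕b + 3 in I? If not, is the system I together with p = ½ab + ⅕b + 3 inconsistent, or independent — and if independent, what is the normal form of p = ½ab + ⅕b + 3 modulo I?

First compute the reduced Gröbner basis of I by Buchberger's algorithm.
f_1 = -10ab - 4b, LT = ab.
f_2 = 10ab² - 8ab - 11a + 11, LT = ab².

S(f_1,f_2): lcm = ab². S = ⅘ab + ⅖b² + 11/10a - 11/10.
  leading term ab: subtract (-2/25)·f_1 from ⅘ab + ⅖b² + 11/10a - 11/10 → ⅖b² + 11/10a - 8/25b - 11/10
  leading term b²: no divisor's leading term divides it; move ⅖b² to the remainder.
  leading term a: no divisor's leading term divides it; move 11/10a to the remainder.
  leading term b: no divisor's leading term divides it; move -8/25b to the remainder.
  leading term 1: no divisor's leading term divides it; move -11/10 to the remainder.
  remainder ⅖b² + 11/10a - 8/25b - 11/10 ≠ 0; add h_3 = ⅖b² + 11/10a - 8/25b - 11/10 to the basis.

S(f_1,h_3): lcm = ab². S = -11/4a² + ⅘ab + ⅖b² + 11/4a.
  leading term a²: no divisor's leading term divides it; move -11/4a² to the remainder.
  leading term ab: subtract (-2/25)·f_1 from ⅘ab + ⅖b² + 11/4a → ⅖b² + 11/4a - 8/25b
  leading term b²: subtract (1)·h_3 from ⅖b² + 11/4a - 8/25b → 33/20a + 11/10
  leading term a: no divisor's leading term divides it; move 33/20a to the remainder.
  leading term 1: no divisor's leading term divides it; move 11/10 to the remainder.
  remainder -11/4a² + 33/20a + 11/10 ≠ 0; add h_4 = -11/4a² + 33/20a + 11/10 to the basis.

The other S-polynomials (S(f_2,h_3), S(f_1,h_4), S(f_2,h_4), S(h_3,h_4)) all reduce to 0 modulo the current basis, so we have a Gröbner basis.
Inter-reduce: drop elements whose leading term is divisible by another's, tail-reduce, and make monic.
Reduced Gröbner basis: {a² - ⅗a - ⅖, ab + ⅖b, b² + 11/4a - ⅘b - 11/4}.
Label its elements g_1 = a² - ⅗a - ⅖, g_2 = ab + ⅖b, g_3 = b² + 11/4a - ⅘b - 11/4.

Reduce p = ½ab + ⅕b + 3 modulo G:
  leading term ab: subtract (½)·g_2 from ½ab + ⅕b + 3 → 3
  leading term 1: no divisor's leading term divides it; move 3 to the remainder.
  normal form = 3.
The normal form is nonzero, so p ∉ I. Since p minus its normal form lies in I, I + (p) = I + (r) where r = 3; decide whether this ideal is the whole ring.
Here r = 3 is a nonzero constant, hence a unit: 1 ∈ I + (p), the Gröbner basis of I + (p) is {1}, and the enlarged system has no common solution — adjoining p is inconsistent.

Ideal membership is decidable via reduction modulo a Gröbner basis.

Adjoining ½ab + ⅕b + 3 makes the ideal the whole ring: the system is inconsistent.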